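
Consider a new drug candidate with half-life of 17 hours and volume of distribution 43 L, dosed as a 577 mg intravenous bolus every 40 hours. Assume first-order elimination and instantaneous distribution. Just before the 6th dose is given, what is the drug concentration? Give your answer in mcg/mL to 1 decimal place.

3.3 mcg/mL

f = (1/2)^(τ/t½) = (1/2)^(40/17) ≈ 0.1957.
C₀ = D/Vd = 577/43 ≈ 13.419 mcg/mL.
Before the 6th dose, 5 doses have been given. Superposition: Cmin = C₀·(f + f² + … + f^5).
≈ 13.419 × (0.1957 + 0.0383 + 0.0075 + 0.0015 + 0.0003) ≈ 13.419 × 0.2433 ≈ 3.265 mcg/mL.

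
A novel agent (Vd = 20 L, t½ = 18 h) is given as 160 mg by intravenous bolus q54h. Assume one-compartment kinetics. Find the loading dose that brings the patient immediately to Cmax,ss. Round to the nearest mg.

f = (1/2)^(54/18) ≈ 0.125000; accumulation ratio R = 1/(1−f) ≈ 1.14286.
Loading dose to hit Cmax,ss on first dose: D_load = D_maint·R ≈ 160 × 1.14286 ≈ 182.86 mg.

183 mg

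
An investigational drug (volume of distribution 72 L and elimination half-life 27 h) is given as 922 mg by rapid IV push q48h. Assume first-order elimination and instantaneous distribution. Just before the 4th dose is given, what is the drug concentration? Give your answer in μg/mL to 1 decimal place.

f = (1/2)^(τ/t½) = (1/2)^(48/27) ≈ 0.2916.
C₀ = D/Vd = 922/72 ≈ 12.806 μg/mL.
Before the 4th dose, 3 doses have been given. Superposition: Cmin = C₀·(f + f² + … + f^3).
≈ 12.806 × (0.2916 + 0.0850 + 0.0248) ≈ 12.806 × 0.4014 ≈ 5.140 μg/mL.

5.1 μg/mL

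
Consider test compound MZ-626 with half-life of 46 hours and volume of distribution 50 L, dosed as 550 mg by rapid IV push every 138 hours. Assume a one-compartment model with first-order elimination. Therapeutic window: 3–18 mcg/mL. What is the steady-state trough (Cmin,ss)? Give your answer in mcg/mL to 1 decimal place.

The dosing interval is 3 half-lives, so f = 2^(−3) = 0.125.
At steady state, R = 1/(1 − 0.125) = 8/7.
Single-dose peak C₀ = D/Vd = 550/50 = 11 mcg/mL.
Steady-state peak Cmax,ss = C₀·R = 11 × 8/7 ≈ 12.571 mcg/mL.
Steady-state trough Cmin,ss = Cmax,ss·f ≈ 12.571 × 0.125 ≈ 1.571 mcg/mL.
Trough 1.6 mcg/mL vs MEC 3 mcg/mL: subtherapeutic.

1.6 mcg/mL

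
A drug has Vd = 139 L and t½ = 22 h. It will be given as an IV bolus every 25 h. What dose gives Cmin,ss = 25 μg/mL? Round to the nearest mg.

τ/t½ = 25/22 ≈ 1.1364, so f = (1/2)^(25/22) ≈ 0.454905.
Cmin,ss = (D/Vd)·f/(1−f), so D = Cmin,ss·Vd·(1−f)/f.
D = 25 × 139 × (1−f)/f ≈ 25 × 139 × 1.19826 ≈ 4163.95 mg.

4164 mg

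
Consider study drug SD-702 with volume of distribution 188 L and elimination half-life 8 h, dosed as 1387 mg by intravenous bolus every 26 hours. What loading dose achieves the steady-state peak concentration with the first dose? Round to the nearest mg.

f = (1/2)^(26/8) ≈ 0.105112; accumulation ratio R = 1/(1−f) ≈ 1.11746.
Loading dose to hit Cmax,ss on first dose: D_load = D_maint·R ≈ 1387 × 1.11746 ≈ 1549.92 mg.

1550 mg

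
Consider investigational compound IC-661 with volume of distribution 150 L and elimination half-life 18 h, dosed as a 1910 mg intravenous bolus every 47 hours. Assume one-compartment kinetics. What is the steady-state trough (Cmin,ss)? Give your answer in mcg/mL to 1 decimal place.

2.5 mcg/mL

Over one 47-h interval, 47/18 ≈ 2.6111 half-lives elapse, leaving f ≈ 0.1637 of each dose.
Accumulation ratio R = 1/(1 − f) ≈ 1/0.8363 ≈ 1.1957.
Single-dose peak C₀ = D/Vd = 1910/150 ≈ 12.733 mcg/mL.
Cmax,ss = C₀/(1 − f) ≈ 12.733/0.8363 ≈ 15.225 mcg/mL.
Steady-state trough Cmin,ss = Cmax,ss·f ≈ 15.225 × 0.1637 ≈ 2.492 mcg/mL.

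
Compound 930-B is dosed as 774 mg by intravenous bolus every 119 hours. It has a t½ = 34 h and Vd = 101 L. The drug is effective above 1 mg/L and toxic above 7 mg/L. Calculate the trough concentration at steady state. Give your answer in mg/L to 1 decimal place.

Over one 119-h interval, 119/34 ≈ 3.5 half-lives elapse, leaving f ≈ 0.0884 of each dose.
At steady state, accumulation factor R = 1/(1 − e^(−kτ)) ≈ 1.0970.
Single-dose peak C₀ = D/Vd = 774/101 ≈ 7.663 mg/L.
Cmax,ss = C₀/(1 − f) ≈ 7.663/0.9116 ≈ 8.406 mg/L.
Steady-state trough Cmin,ss = Cmax,ss·f ≈ 8.406 × 0.0884 ≈ 0.743 mg/L.
Trough 0.7 mg/L vs MEC 1 mg/L: subtherapeutic.

0.7 mg/L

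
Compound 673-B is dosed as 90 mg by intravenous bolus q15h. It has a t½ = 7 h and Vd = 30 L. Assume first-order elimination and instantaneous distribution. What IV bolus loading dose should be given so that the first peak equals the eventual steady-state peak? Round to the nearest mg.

116 mg

f = (1/2)^(15/7) ≈ 0.226431; accumulation ratio R = 1/(1−f) ≈ 1.29271.
Loading dose to hit Cmax,ss on first dose: D_load = D_maint·R ≈ 90 × 1.29271 ≈ 116.34 mg.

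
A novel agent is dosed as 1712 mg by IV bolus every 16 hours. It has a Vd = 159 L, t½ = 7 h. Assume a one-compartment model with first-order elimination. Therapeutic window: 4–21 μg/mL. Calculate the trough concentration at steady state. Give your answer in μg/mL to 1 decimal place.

k = ln2/t½ = ln2/7 ≈ 0.099021 h⁻¹; fraction remaining f = e^(−kτ) = e^(−0.099021×16) ≈ 0.2051.
Single-dose peak C₀ = D/Vd = 1712/159 ≈ 10.767 μg/mL.
Steady-state trough Cmin,ss = C₀·f/(1−f) ≈ 10.767 × 0.2051/0.7949 ≈ 2.778 μg/mL.
Trough 2.8 μg/mL vs MEC 4 μg/mL: subtherapeutic.

2.8 μg/mL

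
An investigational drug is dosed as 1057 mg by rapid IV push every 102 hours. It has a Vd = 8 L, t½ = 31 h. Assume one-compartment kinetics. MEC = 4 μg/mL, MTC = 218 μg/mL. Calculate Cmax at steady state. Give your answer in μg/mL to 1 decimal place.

Over one 102-h interval, 102/31 ≈ 3.2903 half-lives elapse, leaving f ≈ 0.1022 of each dose.
Accumulation ratio R = 1/(1 − f) ≈ 1/0.8978 ≈ 1.1138.
Each bolus raises the concentration by D/Vd = 1057/8 ≈ 132.125 μg/mL.
Steady-state peak Cmax,ss = C₀·R ≈ 132.125 × 1.1138 ≈ 147.161 μg/mL.
Peak 147.2 μg/mL vs MTC 218 μg/mL: below toxic threshold.

147.2 μg/mL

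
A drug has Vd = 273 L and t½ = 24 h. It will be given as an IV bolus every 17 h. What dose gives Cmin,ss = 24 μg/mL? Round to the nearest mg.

τ/t½ = 17/24 ≈ 0.70833, so f = (1/2)^(17/24) ≈ 0.612027.
Cmin,ss = (D/Vd)·f/(1−f), so D = Cmin,ss·Vd·(1−f)/f.
D = 24 × 273 × (1−f)/f ≈ 24 × 273 × 0.63391 ≈ 4153.38 mg.

4153 mg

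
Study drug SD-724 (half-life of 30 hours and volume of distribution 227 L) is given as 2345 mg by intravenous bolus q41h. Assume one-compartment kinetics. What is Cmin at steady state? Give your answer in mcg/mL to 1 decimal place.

6.5 mcg/mL

k = ln2/t½ = ln2/30 ≈ 0.023105 h⁻¹; fraction remaining f = e^(−kτ) = e^(−0.023105×41) ≈ 0.3878.
Single-dose peak C₀ = D/Vd = 2345/227 ≈ 10.330 mcg/mL.
Steady-state trough Cmin,ss = C₀·f/(1−f) ≈ 10.330 × 0.3878/0.6122 ≈ 6.544 mcg/mL.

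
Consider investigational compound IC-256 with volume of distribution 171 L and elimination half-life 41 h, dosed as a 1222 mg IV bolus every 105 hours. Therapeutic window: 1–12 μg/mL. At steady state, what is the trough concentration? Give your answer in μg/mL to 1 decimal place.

1.5 μg/mL

Over one 105-h interval, 105/41 ≈ 2.561 half-lives elapse, leaving f ≈ 0.1695 of each dose.
Each bolus raises the concentration by D/Vd = 1222/171 ≈ 7.146 μg/mL.
Steady-state trough Cmin,ss = C₀·f/(1−f) ≈ 7.146 × 0.1695/0.8305 ≈ 1.458 μg/mL.
Trough 1.5 μg/mL vs MEC 1 μg/mL: adequate.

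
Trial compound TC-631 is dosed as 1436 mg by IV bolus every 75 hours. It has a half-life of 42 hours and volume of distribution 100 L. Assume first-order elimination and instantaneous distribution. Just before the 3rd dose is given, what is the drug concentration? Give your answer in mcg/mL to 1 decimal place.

f = (1/2)^(τ/t½) = (1/2)^(75/42) ≈ 0.2900.
C₀ = D/Vd = 1436/100 ≈ 14.360 mcg/mL.
Before the 3rd dose, 2 doses have been given. Superposition: Cmin = C₀·(f + f²).
≈ 14.360 × (0.2900 + 0.0841) ≈ 14.360 × 0.3741 ≈ 5.372 mcg/mL.

5.4 mcg/mL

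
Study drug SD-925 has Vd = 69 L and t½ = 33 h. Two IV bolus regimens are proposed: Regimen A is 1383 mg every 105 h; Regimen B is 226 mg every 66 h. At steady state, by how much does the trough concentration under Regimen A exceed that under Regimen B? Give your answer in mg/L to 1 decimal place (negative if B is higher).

Regimen A: f = (1/2)^(105/33) ≈ 0.1102; Cmin,ss = (1383/69)·f/(1−f) ≈ 2.482 mg/L.
Regimen B: f = (1/2)^(66/33) ≈ 0.2500; Cmin,ss = (226/69)·f/(1−f) ≈ 1.092 mg/L.
Difference ≈ 2.482 − 1.092 ≈ 1.390 mg/L.

1.4 mg/L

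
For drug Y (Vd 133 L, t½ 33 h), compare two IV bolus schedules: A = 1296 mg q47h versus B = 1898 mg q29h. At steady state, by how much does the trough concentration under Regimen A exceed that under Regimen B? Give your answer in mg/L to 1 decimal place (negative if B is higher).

Regimen A: f = (1/2)^(47/33) ≈ 0.3726; Cmin,ss = (1296/133)·f/(1−f) ≈ 5.787 mg/L.
Regimen B: f = (1/2)^(29/33) ≈ 0.5438; Cmin,ss = (1898/133)·f/(1−f) ≈ 17.011 mg/L.
Difference ≈ 5.787 − 17.011 ≈ -11.224 mg/L.

-11.2 mg/L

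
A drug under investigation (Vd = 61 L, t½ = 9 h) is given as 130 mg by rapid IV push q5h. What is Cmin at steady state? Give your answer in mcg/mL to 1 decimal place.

Over one 5-h interval, 5/9 ≈ 0.55556 half-lives elapse, leaving f ≈ 0.6804 of each dose.
Each bolus raises the concentration by D/Vd = 130/61 ≈ 2.131 mcg/mL.
Steady-state trough Cmin,ss = C₀·f/(1−f) ≈ 2.131 × 0.6804/0.3196 ≈ 4.537 mcg/mL.

4.5 mcg/mL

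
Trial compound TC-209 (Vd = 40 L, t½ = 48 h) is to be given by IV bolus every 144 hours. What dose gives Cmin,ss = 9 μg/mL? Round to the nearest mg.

2520 mg

τ/t½ = 144/48 ≈ 3, so f = (1/2)^(144/48) ≈ 0.125000.
Cmin,ss = (D/Vd)·f/(1−f), so D = Cmin,ss·Vd·(1−f)/f.
D = 9 × 40 × (1−f)/f ≈ 9 × 40 × 7.00000 ≈ 2520.00 mg.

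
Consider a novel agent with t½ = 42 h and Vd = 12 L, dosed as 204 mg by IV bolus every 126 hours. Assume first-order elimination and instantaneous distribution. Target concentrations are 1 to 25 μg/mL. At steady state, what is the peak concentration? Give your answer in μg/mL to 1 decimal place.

The dosing interval is 3 half-lives, so f = 2^(−3) = 0.125.
At steady state, R = 1/(1 − 0.125) = 8/7.
Single-dose peak C₀ = D/Vd = 204/12 = 17 μg/mL.
Steady-state peak Cmax,ss = C₀·R = 17 × 8/7 ≈ 19.429 μg/mL.
Peak 19.4 μg/mL vs MTC 25 μg/mL: below toxic threshold.

19.4 μg/mL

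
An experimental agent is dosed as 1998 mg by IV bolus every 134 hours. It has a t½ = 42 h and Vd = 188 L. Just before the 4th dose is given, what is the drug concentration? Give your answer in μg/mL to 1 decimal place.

1.3 μg/mL

f = (1/2)^(τ/t½) = (1/2)^(134/42) ≈ 0.1095.
C₀ = D/Vd = 1998/188 ≈ 10.628 μg/mL.
Before the 4th dose, 3 doses have been given. Superposition: Cmin = C₀·(f + f² + … + f^3).
≈ 10.628 × (0.1095 + 0.0120 + 0.0013) ≈ 10.628 × 0.1228 ≈ 1.305 μg/mL.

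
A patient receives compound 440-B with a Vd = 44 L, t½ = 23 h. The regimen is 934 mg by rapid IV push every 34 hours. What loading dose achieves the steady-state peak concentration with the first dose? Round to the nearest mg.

1457 mg

f = (1/2)^(34/23) ≈ 0.358921; accumulation ratio R = 1/(1−f) ≈ 1.55987.
Loading dose to hit Cmax,ss on first dose: D_load = D_maint·R ≈ 934 × 1.55987 ≈ 1456.92 mg.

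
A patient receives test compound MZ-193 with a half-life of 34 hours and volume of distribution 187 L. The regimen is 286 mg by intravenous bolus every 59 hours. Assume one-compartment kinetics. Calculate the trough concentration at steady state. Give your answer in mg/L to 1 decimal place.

0.7 mg/L

Over one 59-h interval, 59/34 ≈ 1.7353 half-lives elapse, leaving f ≈ 0.3003 of each dose.
Each bolus raises the concentration by D/Vd = 286/187 ≈ 1.529 mg/L.
Steady-state trough Cmin,ss = C₀·f/(1−f) ≈ 1.529 × 0.3003/0.6997 ≈ 0.656 mg/L.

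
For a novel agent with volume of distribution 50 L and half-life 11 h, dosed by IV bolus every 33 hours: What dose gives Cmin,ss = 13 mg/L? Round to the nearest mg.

τ/t½ = 33/11 ≈ 3, so f = (1/2)^(33/11) ≈ 0.125000.
Cmin,ss = (D/Vd)·f/(1−f), so D = Cmin,ss·Vd·(1−f)/f.
D = 13 × 50 × (1−f)/f ≈ 13 × 50 × 7.00000 ≈ 4550.00 mg.

4550 mg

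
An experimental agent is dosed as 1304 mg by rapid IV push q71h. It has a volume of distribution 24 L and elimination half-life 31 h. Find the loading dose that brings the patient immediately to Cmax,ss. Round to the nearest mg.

1639 mg

f = (1/2)^(71/31) ≈ 0.204430; accumulation ratio R = 1/(1−f) ≈ 1.25696.
Loading dose to hit Cmax,ss on first dose: D_load = D_maint·R ≈ 1304 × 1.25696 ≈ 1639.08 mg.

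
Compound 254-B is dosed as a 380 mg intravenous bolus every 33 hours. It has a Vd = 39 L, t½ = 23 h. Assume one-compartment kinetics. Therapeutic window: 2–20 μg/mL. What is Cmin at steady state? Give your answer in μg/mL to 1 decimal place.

5.7 μg/mL

Over one 33-h interval, 33/23 ≈ 1.4348 half-lives elapse, leaving f ≈ 0.3699 of each dose.
Accumulation ratio R = 1/(1 − f) ≈ 1/0.6301 ≈ 1.5870.
Single-dose peak C₀ = D/Vd = 380/39 ≈ 9.744 μg/mL.
Steady-state peak Cmax,ss = C₀·R ≈ 9.744 × 1.5870 ≈ 15.464 μg/mL.
Steady-state trough Cmin,ss = Cmax,ss·f ≈ 15.464 × 0.3699 ≈ 5.720 μg/mL.
Trough 5.7 μg/mL vs MEC 2 μg/mL: adequate.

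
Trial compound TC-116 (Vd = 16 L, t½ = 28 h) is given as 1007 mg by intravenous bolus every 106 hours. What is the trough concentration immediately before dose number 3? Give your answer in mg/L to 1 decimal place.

4.9 mg/L

f = (1/2)^(τ/t½) = (1/2)^(106/28) ≈ 0.0725.
C₀ = D/Vd = 1007/16 ≈ 62.938 mg/L.
Before the 3rd dose, 2 doses have been given. Superposition: Cmin = C₀·(f + f²).
≈ 62.938 × (0.0725 + 0.0053) ≈ 62.938 × 0.0778 ≈ 4.897 mg/L.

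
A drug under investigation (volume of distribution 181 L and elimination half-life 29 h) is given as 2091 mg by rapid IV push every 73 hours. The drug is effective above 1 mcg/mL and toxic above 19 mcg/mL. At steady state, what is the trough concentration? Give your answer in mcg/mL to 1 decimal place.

k = ln2/t½ = ln2/29 ≈ 0.023902 h⁻¹; fraction remaining f = e^(−kτ) = e^(−0.023902×73) ≈ 0.1747.
Accumulation ratio R = 1/(1 − f) ≈ 1/0.8253 ≈ 1.2117.
Each bolus raises the concentration by D/Vd = 2091/181 ≈ 11.552 mcg/mL.
Steady-state peak Cmax,ss = C₀·R ≈ 11.552 × 1.2117 ≈ 13.998 mcg/mL.
Steady-state trough Cmin,ss = Cmax,ss·f ≈ 13.998 × 0.1747 ≈ 2.445 mcg/mL.
Trough 2.4 mcg/mL vs MEC 1 mcg/mL: adequate.

2.4 mcg/mL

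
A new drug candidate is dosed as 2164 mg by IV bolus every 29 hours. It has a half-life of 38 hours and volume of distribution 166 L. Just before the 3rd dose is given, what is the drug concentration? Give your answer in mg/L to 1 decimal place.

f = (1/2)^(τ/t½) = (1/2)^(29/38) ≈ 0.5892.
C₀ = D/Vd = 2164/166 ≈ 13.036 mg/L.
Before the 3rd dose, 2 doses have been given. Superposition: Cmin = C₀·(f + f²).
≈ 13.036 × (0.5892 + 0.3472) ≈ 13.036 × 0.9364 ≈ 12.207 mg/L.

12.2 mg/L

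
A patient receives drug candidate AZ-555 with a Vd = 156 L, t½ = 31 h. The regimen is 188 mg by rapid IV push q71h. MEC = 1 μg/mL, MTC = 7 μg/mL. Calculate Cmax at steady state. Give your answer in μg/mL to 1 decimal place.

1.5 μg/mL

k = ln2/t½ = ln2/31 ≈ 0.022360 h⁻¹; fraction remaining f = e^(−kτ) = e^(−0.022360×71) ≈ 0.2044.
Accumulation ratio R = 1/(1 − f) ≈ 1/0.7956 ≈ 1.2569.
Each bolus raises the concentration by D/Vd = 188/156 ≈ 1.205 μg/mL.
Steady-state peak Cmax,ss = C₀·R ≈ 1.205 × 1.2569 ≈ 1.515 μg/mL.
Peak 1.5 μg/mL vs MTC 7 μg/mL: below toxic threshold.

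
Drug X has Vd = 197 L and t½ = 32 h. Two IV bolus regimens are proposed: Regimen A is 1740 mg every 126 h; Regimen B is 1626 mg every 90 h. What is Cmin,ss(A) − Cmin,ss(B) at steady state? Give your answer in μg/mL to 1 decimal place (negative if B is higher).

Regimen A: f = (1/2)^(126/32) ≈ 0.0653; Cmin,ss = (1740/197)·f/(1−f) ≈ 0.617 μg/mL.
Regimen B: f = (1/2)^(90/32) ≈ 0.1423; Cmin,ss = (1626/197)·f/(1−f) ≈ 1.369 μg/mL.
Difference ≈ 0.617 − 1.369 ≈ -0.752 μg/mL.

-0.8 μg/mL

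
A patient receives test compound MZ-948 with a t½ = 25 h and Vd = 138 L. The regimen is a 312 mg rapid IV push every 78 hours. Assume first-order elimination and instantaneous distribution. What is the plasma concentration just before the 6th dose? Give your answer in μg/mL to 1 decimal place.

0.3 μg/mL

f = (1/2)^(τ/t½) = (1/2)^(78/25) ≈ 0.1150.
C₀ = D/Vd = 312/138 ≈ 2.261 μg/mL.
Before the 6th dose, 5 doses have been given. Superposition: Cmin = C₀·(f + f² + … + f^5).
≈ 2.261 × (0.1150 + 0.0132 + 0.0015 + 0.0002 + 0.0000) ≈ 2.261 × 0.1299 ≈ 0.294 μg/mL.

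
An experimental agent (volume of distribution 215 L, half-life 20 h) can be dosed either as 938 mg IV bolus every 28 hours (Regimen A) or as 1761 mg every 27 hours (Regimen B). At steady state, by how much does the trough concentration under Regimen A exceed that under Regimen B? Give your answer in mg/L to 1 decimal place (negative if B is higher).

-2.6 mg/L

Regimen A: f = (1/2)^(28/20) ≈ 0.3789; Cmin,ss = (938/215)·f/(1−f) ≈ 2.662 mg/L.
Regimen B: f = (1/2)^(27/20) ≈ 0.3923; Cmin,ss = (1761/215)·f/(1−f) ≈ 5.287 mg/L.
Difference ≈ 2.662 − 5.287 ≈ -2.625 mg/L.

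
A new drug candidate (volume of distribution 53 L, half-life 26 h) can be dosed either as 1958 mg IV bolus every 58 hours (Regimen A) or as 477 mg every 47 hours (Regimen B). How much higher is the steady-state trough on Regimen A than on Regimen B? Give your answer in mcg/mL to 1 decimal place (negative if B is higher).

Regimen A: f = (1/2)^(58/26) ≈ 0.2130; Cmin,ss = (1958/53)·f/(1−f) ≈ 9.999 mcg/mL.
Regimen B: f = (1/2)^(47/26) ≈ 0.2856; Cmin,ss = (477/53)·f/(1−f) ≈ 3.598 mcg/mL.
Difference ≈ 9.999 − 3.598 ≈ 6.401 mcg/mL.

6.4 mcg/mL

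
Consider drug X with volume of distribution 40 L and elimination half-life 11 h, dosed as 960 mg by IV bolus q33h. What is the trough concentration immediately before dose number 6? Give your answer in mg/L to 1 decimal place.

f = (1/2)^(τ/t½) = (1/2)^(33/11) ≈ 0.1250.
C₀ = D/Vd = 960/40 ≈ 24.000 mg/L.
Before the 6th dose, 5 doses have been given. Superposition: Cmin = C₀·(f + f² + … + f^5).
≈ 24.000 × (0.1250 + 0.0156 + 0.0020 + 0.0002 + 0.0000) ≈ 24.000 × 0.1428 ≈ 3.427 mg/L.

3.4 mg/L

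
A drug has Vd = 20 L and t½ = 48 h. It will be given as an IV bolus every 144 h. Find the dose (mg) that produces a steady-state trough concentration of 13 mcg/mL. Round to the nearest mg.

1820 mg

τ/t½ = 144/48 ≈ 3, so f = (1/2)^(144/48) ≈ 0.125000.
Cmin,ss = (D/Vd)·f/(1−f), so D = Cmin,ss·Vd·(1−f)/f.
D = 13 × 20 × (1−f)/f ≈ 13 × 20 × 7.00000 ≈ 1820.00 mg.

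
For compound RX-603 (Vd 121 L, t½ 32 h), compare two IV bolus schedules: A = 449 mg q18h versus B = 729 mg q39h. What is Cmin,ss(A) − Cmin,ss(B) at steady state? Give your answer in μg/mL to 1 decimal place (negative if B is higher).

Regimen A: f = (1/2)^(18/32) ≈ 0.6771; Cmin,ss = (449/121)·f/(1−f) ≈ 7.781 μg/mL.
Regimen B: f = (1/2)^(39/32) ≈ 0.4297; Cmin,ss = (729/121)·f/(1−f) ≈ 4.539 μg/mL.
Difference ≈ 7.781 − 4.539 ≈ 3.242 μg/mL.

3.2 μg/mL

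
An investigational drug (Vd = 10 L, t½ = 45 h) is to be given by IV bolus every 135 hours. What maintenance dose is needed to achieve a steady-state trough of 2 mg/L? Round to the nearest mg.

τ/t½ = 135/45 ≈ 3, so f = (1/2)^(135/45) ≈ 0.125000.
Cmin,ss = (D/Vd)·f/(1−f), so D = Cmin,ss·Vd·(1−f)/f.
D = 2 × 10 × (1−f)/f ≈ 2 × 10 × 7.00000 ≈ 140.00 mg.

140 mg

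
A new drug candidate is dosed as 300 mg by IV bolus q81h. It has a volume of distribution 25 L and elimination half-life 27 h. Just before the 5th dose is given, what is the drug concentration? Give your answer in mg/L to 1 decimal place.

f = (1/2)^(τ/t½) = (1/2)^(81/27) ≈ 0.1250.
C₀ = D/Vd = 300/25 ≈ 12.000 mg/L.
Before the 5th dose, 4 doses have been given. Superposition: Cmin = C₀·(f + f² + … + f^4).
≈ 12.000 × (0.1250 + 0.0156 + 0.0020 + 0.0002) ≈ 12.000 × 0.1428 ≈ 1.714 mg/L.

1.7 mg/L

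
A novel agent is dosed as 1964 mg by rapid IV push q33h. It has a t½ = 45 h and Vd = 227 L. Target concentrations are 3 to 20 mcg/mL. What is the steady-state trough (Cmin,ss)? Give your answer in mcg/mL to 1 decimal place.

13.1 mcg/mL

k = ln2/t½ = ln2/45 ≈ 0.015403 h⁻¹; fraction remaining f = e^(−kτ) = e^(−0.015403×33) ≈ 0.6015.
Single-dose peak C₀ = D/Vd = 1964/227 ≈ 8.652 mcg/mL.
Steady-state trough Cmin,ss = C₀·f/(1−f) ≈ 8.652 × 0.6015/0.3985 ≈ 13.059 mcg/mL.
Trough 13.1 mcg/mL vs MEC 3 mcg/mL: adequate.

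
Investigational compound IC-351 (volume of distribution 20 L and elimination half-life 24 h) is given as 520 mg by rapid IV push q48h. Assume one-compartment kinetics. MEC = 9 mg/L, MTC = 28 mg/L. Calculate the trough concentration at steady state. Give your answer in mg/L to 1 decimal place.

The dosing interval is 2 half-lives, so f = 2^(−2) = 0.25.
At steady state, R = 1/(1 − 0.25) = 4/3.
Single-dose peak C₀ = D/Vd = 520/20 = 26 mg/L.
Steady-state peak Cmax,ss = C₀·R = 26 × 4/3 ≈ 34.667 mg/L.
Steady-state trough Cmin,ss = Cmax,ss·f ≈ 34.667 × 0.25 ≈ 8.667 mg/L.
Trough 8.7 mg/L vs MEC 9 mg/L: subtherapeutic.

8.7 mg/L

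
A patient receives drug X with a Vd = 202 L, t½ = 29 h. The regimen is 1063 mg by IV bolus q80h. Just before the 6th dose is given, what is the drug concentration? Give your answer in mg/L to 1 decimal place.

0.9 mg/L

f = (1/2)^(τ/t½) = (1/2)^(80/29) ≈ 0.1478.
C₀ = D/Vd = 1063/202 ≈ 5.262 mg/L.
Before the 6th dose, 5 doses have been given. Superposition: Cmin = C₀·(f + f² + … + f^5).
≈ 5.262 × (0.1478 + 0.0218 + 0.0032 + 0.0005 + 0.0001) ≈ 5.262 × 0.1734 ≈ 0.912 mg/L.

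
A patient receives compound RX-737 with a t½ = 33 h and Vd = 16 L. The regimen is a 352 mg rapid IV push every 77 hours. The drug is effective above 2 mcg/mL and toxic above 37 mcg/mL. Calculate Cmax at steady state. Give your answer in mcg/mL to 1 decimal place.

τ/t½ = 77/33 ≈ 2.3333, so fraction remaining f = (1/2)^(77/33) ≈ 0.1984.
Accumulation ratio R = 1/(1 − f) ≈ 1/0.8016 ≈ 1.2475.
Each bolus raises the concentration by D/Vd = 352/16 ≈ 22.000 mcg/mL.
Cmax,ss = C₀/(1 − f) ≈ 22.000/0.8016 ≈ 27.445 mcg/mL.
Peak 27.4 mcg/mL vs MTC 37 mcg/mL: below toxic threshold.

27.4 mcg/mL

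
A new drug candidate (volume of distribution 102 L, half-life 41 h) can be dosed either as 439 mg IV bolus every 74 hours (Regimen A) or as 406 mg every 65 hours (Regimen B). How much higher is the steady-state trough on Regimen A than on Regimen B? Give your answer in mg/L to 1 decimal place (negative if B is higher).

-0.3 mg/L

Regimen A: f = (1/2)^(74/41) ≈ 0.2862; Cmin,ss = (439/102)·f/(1−f) ≈ 1.726 mg/L.
Regimen B: f = (1/2)^(65/41) ≈ 0.3332; Cmin,ss = (406/102)·f/(1−f) ≈ 1.989 mg/L.
Difference ≈ 1.726 − 1.989 ≈ -0.263 mg/L.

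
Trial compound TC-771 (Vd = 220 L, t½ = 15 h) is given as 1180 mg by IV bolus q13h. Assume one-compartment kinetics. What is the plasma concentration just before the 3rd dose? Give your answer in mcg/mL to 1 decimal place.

f = (1/2)^(τ/t½) = (1/2)^(13/15) ≈ 0.5484.
C₀ = D/Vd = 1180/220 ≈ 5.364 mcg/mL.
Before the 3rd dose, 2 doses have been given. Superposition: Cmin = C₀·(f + f²).
≈ 5.364 × (0.5484 + 0.3007) ≈ 5.364 × 0.8491 ≈ 4.555 mcg/mL.

4.6 mcg/mL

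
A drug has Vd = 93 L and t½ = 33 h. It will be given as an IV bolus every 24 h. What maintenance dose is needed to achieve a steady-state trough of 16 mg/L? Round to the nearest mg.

975 mg

τ/t½ = 24/33 ≈ 0.72727, so f = (1/2)^(24/33) ≈ 0.604045.
Cmin,ss = (D/Vd)·f/(1−f), so D = Cmin,ss·Vd·(1−f)/f.
D = 16 × 93 × (1−f)/f ≈ 16 × 93 × 0.65551 ≈ 975.40 mg.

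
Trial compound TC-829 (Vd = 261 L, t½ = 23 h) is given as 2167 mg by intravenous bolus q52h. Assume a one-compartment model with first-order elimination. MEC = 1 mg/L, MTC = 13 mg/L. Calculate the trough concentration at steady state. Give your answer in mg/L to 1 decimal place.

k = ln2/t½ = ln2/23 ≈ 0.030137 h⁻¹; fraction remaining f = e^(−kτ) = e^(−0.030137×52) ≈ 0.2086.
Accumulation ratio R = 1/(1 − f) ≈ 1/0.7914 ≈ 1.2636.
Each bolus raises the concentration by D/Vd = 2167/261 ≈ 8.303 mg/L.
Cmax,ss = C₀/(1 − f) ≈ 8.303/0.7914 ≈ 10.492 mg/L.
One interval later, Cmin,ss = Cmax,ss·e^(−kτ) ≈ 10.492 × 0.2086 ≈ 2.189 mg/L.
Trough 2.2 mg/L vs MEC 1 mg/L: adequate.

2.2 mg/L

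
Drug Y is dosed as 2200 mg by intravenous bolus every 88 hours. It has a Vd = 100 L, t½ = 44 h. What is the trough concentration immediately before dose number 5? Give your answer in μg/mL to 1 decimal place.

7.3 μg/mL

f = (1/2)^(τ/t½) = (1/2)^(88/44) ≈ 0.2500.
C₀ = D/Vd = 2200/100 ≈ 22.000 μg/mL.
Before the 5th dose, 4 doses have been given. Superposition: Cmin = C₀·(f + f² + … + f^4).
≈ 22.000 × (0.2500 + 0.0625 + 0.0156 + 0.0039) ≈ 22.000 × 0.3320 ≈ 7.304 μg/mL.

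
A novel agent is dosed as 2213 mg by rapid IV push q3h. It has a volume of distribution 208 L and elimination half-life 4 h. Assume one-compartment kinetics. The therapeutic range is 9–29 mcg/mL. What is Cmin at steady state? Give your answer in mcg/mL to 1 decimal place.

15.6 mcg/mL

τ/t½ = 3/4 ≈ 0.75, so fraction remaining f = (1/2)^(3/4) ≈ 0.5946.
Each bolus raises the concentration by D/Vd = 2213/208 ≈ 10.639 mcg/mL.
Steady-state trough Cmin,ss = C₀·f/(1−f) ≈ 10.639 × 0.5946/0.4054 ≈ 15.604 mcg/mL.
Trough 15.6 mcg/mL vs MEC 9 mcg/mL: adequate.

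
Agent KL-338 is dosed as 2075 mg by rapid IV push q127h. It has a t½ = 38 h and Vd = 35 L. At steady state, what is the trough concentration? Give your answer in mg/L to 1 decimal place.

k = ln2/t½ = ln2/38 ≈ 0.018241 h⁻¹; fraction remaining f = e^(−kτ) = e^(−0.018241×127) ≈ 0.0986.
Accumulation ratio R = 1/(1 − f) ≈ 1/0.9014 ≈ 1.1094.
Each bolus raises the concentration by D/Vd = 2075/35 ≈ 59.286 mg/L.
Cmax,ss = C₀/(1 − f) ≈ 59.286/0.9014 ≈ 65.771 mg/L.
Steady-state trough Cmin,ss = Cmax,ss·f ≈ 65.771 × 0.0986 ≈ 6.485 mg/L.

6.5 mg/L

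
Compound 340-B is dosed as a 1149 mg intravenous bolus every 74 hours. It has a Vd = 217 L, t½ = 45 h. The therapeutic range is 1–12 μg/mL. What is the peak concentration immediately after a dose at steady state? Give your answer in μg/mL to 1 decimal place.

7.8 μg/mL

k = ln2/t½ = ln2/45 ≈ 0.015403 h⁻¹; fraction remaining f = e^(−kτ) = e^(−0.015403×74) ≈ 0.3199.
At steady state, accumulation factor R = 1/(1 − e^(−kτ)) ≈ 1.4704.
Each bolus raises the concentration by D/Vd = 1149/217 ≈ 5.295 μg/mL.
Cmax,ss = C₀/(1 − f) ≈ 5.295/0.6801 ≈ 7.786 μg/mL.
Peak 7.8 μg/mL vs MTC 12 μg/mL: below toxic threshold.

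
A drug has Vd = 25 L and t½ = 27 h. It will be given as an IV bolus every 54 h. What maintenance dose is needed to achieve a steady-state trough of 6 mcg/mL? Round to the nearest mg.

τ/t½ = 54/27 ≈ 2, so f = (1/2)^(54/27) ≈ 0.250000.
Cmin,ss = (D/Vd)·f/(1−f), so D = Cmin,ss·Vd·(1−f)/f.
D = 6 × 25 × (1−f)/f ≈ 6 × 25 × 3.00000 ≈ 450.00 mg.

450 mg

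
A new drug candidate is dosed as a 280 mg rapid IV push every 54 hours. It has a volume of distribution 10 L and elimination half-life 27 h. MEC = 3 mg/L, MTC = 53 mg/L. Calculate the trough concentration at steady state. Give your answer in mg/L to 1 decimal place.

The dosing interval is 2 half-lives, so f = 2^(−2) = 0.25.
Accumulation ratio R = 1/(1 − f) = 1/0.75 = 4/3.
Single-dose peak C₀ = D/Vd = 280/10 = 28 mg/L.
Steady-state peak Cmax,ss = C₀·R = 28 × 4/3 ≈ 37.333 mg/L.
Steady-state trough Cmin,ss = Cmax,ss·f ≈ 37.333 × 0.25 ≈ 9.333 mg/L.
Trough 9.3 mg/L vs MEC 3 mg/L: adequate.

9.3 mg/L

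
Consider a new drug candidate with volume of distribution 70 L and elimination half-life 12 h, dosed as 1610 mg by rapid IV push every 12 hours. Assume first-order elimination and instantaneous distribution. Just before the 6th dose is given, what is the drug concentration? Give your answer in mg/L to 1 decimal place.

22.3 mg/L

f = (1/2)^(τ/t½) = (1/2)^(12/12) ≈ 0.5000.
C₀ = D/Vd = 1610/70 ≈ 23.000 mg/L.
Before the 6th dose, 5 doses have been given. Superposition: Cmin = C₀·(f + f² + … + f^5).
≈ 23.000 × (0.5000 + 0.2500 + 0.1250 + 0.0625 + 0.0313) ≈ 23.000 × 0.9688 ≈ 22.282 mg/L.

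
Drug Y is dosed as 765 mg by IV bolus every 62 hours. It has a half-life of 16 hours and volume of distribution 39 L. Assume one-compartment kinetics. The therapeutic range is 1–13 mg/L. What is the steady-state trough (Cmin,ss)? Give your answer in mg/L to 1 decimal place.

k = ln2/t½ = ln2/16 ≈ 0.043322 h⁻¹; fraction remaining f = e^(−kτ) = e^(−0.043322×62) ≈ 0.0682.
At steady state, accumulation factor R = 1/(1 − e^(−kτ)) ≈ 1.0732.
Each bolus raises the concentration by D/Vd = 765/39 ≈ 19.615 mg/L.
Steady-state peak Cmax,ss = C₀·R ≈ 19.615 × 1.0732 ≈ 21.051 mg/L.
Steady-state trough Cmin,ss = Cmax,ss·f ≈ 21.051 × 0.0682 ≈ 1.436 mg/L.
Trough 1.4 mg/L vs MEC 1 mg/L: adequate.

1.4 mg/L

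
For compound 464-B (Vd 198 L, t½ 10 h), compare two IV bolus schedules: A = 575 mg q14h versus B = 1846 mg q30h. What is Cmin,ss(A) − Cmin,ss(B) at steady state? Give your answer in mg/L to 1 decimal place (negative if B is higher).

0.4 mg/L

Regimen A: f = (1/2)^(14/10) ≈ 0.3789; Cmin,ss = (575/198)·f/(1−f) ≈ 1.772 mg/L.
Regimen B: f = (1/2)^(30/10) ≈ 0.1250; Cmin,ss = (1846/198)·f/(1−f) ≈ 1.332 mg/L.
Difference ≈ 1.772 − 1.332 ≈ 0.440 mg/L.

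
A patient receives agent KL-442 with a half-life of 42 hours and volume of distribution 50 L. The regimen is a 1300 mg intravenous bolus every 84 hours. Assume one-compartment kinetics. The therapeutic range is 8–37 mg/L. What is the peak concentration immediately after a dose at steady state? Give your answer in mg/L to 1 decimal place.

τ = 84 h = 2 half-lives, so f = (1/2)^2 = 0.25.
At steady state, R = 1/(1 − 0.25) = 4/3.
Single-dose peak C₀ = D/Vd = 1300/50 = 26 mg/L.
Steady-state peak Cmax,ss = C₀·R = 26 × 4/3 ≈ 34.667 mg/L.
Peak 34.7 mg/L vs MTC 37 mg/L: below toxic threshold.

34.7 mg/L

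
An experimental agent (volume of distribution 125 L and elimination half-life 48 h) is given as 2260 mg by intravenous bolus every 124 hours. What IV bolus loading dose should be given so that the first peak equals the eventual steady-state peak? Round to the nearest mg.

2713 mg

f = (1/2)^(124/48) ≈ 0.166855; accumulation ratio R = 1/(1−f) ≈ 1.20027.
Loading dose to hit Cmax,ss on first dose: D_load = D_maint·R ≈ 2260 × 1.20027 ≈ 2712.61 mg.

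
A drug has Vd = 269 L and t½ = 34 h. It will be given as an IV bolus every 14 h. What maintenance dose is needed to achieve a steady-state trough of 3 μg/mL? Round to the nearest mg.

τ/t½ = 14/34 ≈ 0.41176, so f = (1/2)^(14/34) ≈ 0.751703.
Cmin,ss = (D/Vd)·f/(1−f), so D = Cmin,ss·Vd·(1−f)/f.
D = 3 × 269 × (1−f)/f ≈ 3 × 269 × 0.33031 ≈ 266.56 mg.

267 mg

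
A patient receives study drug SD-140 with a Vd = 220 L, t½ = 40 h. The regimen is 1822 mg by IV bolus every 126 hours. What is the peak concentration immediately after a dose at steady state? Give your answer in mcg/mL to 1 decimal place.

9.3 mcg/mL

τ/t½ = 126/40 ≈ 3.15, so fraction remaining f = (1/2)^(126/40) ≈ 0.1127.
At steady state, accumulation factor R = 1/(1 − e^(−kτ)) ≈ 1.1270.
Each bolus raises the concentration by D/Vd = 1822/220 ≈ 8.282 mcg/mL.
Steady-state peak Cmax,ss = C₀·R ≈ 8.282 × 1.1270 ≈ 9.334 mcg/mL.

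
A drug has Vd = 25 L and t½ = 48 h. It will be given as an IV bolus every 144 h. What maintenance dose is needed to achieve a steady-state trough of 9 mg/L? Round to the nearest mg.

τ/t½ = 144/48 ≈ 3, so f = (1/2)^(144/48) ≈ 0.125000.
Cmin,ss = (D/Vd)·f/(1−f), so D = Cmin,ss·Vd·(1−f)/f.
D = 9 × 25 × (1−f)/f ≈ 9 × 25 × 7.00000 ≈ 1575.00 mg.

1575 mg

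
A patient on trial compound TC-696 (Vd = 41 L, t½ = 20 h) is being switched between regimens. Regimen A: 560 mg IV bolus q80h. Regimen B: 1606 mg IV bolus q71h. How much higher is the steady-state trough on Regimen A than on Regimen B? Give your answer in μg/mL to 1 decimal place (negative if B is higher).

-2.7 μg/mL

Regimen A: f = (1/2)^(80/20) ≈ 0.0625; Cmin,ss = (560/41)·f/(1−f) ≈ 0.911 μg/mL.
Regimen B: f = (1/2)^(71/20) ≈ 0.0854; Cmin,ss = (1606/41)·f/(1−f) ≈ 3.658 μg/mL.
Difference ≈ 0.911 − 3.658 ≈ -2.747 μg/mL.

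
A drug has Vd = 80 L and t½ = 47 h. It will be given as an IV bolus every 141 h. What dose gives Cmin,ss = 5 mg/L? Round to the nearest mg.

2800 mg

τ/t½ = 141/47 ≈ 3, so f = (1/2)^(141/47) ≈ 0.125000.
Cmin,ss = (D/Vd)·f/(1−f), so D = Cmin,ss·Vd·(1−f)/f.
D = 5 × 80 × (1−f)/f ≈ 5 × 80 × 7.00000 ≈ 2800.00 mg.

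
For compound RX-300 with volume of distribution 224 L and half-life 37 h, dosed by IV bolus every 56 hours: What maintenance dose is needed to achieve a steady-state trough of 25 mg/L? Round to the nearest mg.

τ/t½ = 56/37 ≈ 1.5135, so f = (1/2)^(56/37) ≈ 0.350257.
Cmin,ss = (D/Vd)·f/(1−f), so D = Cmin,ss·Vd·(1−f)/f.
D = 25 × 224 × (1−f)/f ≈ 25 × 224 × 1.85505 ≈ 10388.28 mg.

10388 mg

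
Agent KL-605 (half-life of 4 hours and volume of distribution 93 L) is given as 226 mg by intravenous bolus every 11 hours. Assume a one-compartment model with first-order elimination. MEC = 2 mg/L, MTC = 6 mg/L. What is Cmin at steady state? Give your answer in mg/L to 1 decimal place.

0.4 mg/L

k = ln2/t½ = ln2/4 ≈ 0.173287 h⁻¹; fraction remaining f = e^(−kτ) = e^(−0.173287×11) ≈ 0.1487.
Single-dose peak C₀ = D/Vd = 226/93 ≈ 2.430 mg/L.
Steady-state trough Cmin,ss = C₀·f/(1−f) ≈ 2.430 × 0.1487/0.8513 ≈ 0.424 mg/L.
Trough 0.4 mg/L vs MEC 2 mg/L: subtherapeutic.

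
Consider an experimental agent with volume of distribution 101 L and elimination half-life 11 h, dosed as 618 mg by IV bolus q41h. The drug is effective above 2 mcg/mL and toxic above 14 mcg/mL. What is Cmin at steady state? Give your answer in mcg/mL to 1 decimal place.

τ/t½ = 41/11 ≈ 3.7273, so fraction remaining f = (1/2)^(41/11) ≈ 0.0755.
Accumulation ratio R = 1/(1 − f) ≈ 1/0.9245 ≈ 1.0817.
Single-dose peak C₀ = D/Vd = 618/101 ≈ 6.119 mcg/mL.
Steady-state peak Cmax,ss = C₀·R ≈ 6.119 × 1.0817 ≈ 6.619 mcg/mL.
One interval later, Cmin,ss = Cmax,ss·e^(−kτ) ≈ 6.619 × 0.0755 ≈ 0.500 mcg/mL.
Trough 0.5 mcg/mL vs MEC 2 mcg/mL: subtherapeutic.

0.5 mcg/mL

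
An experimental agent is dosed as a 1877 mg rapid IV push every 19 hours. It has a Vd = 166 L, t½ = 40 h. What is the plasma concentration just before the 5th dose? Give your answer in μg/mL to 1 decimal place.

f = (1/2)^(τ/t½) = (1/2)^(19/40) ≈ 0.7195.
C₀ = D/Vd = 1877/166 ≈ 11.307 μg/mL.
Before the 5th dose, 4 doses have been given. Superposition: Cmin = C₀·(f + f² + … + f^4).
≈ 11.307 × (0.7195 + 0.5177 + 0.3725 + 0.2680) ≈ 11.307 × 1.8777 ≈ 21.231 μg/mL.

21.2 μg/mL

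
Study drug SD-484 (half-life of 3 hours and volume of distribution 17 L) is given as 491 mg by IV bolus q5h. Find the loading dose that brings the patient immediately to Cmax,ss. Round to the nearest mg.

717 mg

f = (1/2)^(5/3) ≈ 0.314980; accumulation ratio R = 1/(1−f) ≈ 1.45981.
Loading dose to hit Cmax,ss on first dose: D_load = D_maint·R ≈ 491 × 1.45981 ≈ 716.77 mg.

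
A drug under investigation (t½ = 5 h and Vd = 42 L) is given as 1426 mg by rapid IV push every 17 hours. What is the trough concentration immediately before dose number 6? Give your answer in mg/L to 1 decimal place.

f = (1/2)^(τ/t½) = (1/2)^(17/5) ≈ 0.0947.
C₀ = D/Vd = 1426/42 ≈ 33.952 mg/L.
Before the 6th dose, 5 doses have been given. Superposition: Cmin = C₀·(f + f² + … + f^5).
≈ 33.952 × (0.0947 + 0.0090 + 0.0008 + 0.0001 + 0.0000) ≈ 33.952 × 0.1046 ≈ 3.551 mg/L.

3.6 mg/L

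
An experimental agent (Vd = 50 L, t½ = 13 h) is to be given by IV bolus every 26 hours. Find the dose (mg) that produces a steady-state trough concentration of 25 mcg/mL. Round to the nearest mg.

3750 mg

τ/t½ = 26/13 ≈ 2, so f = (1/2)^(26/13) ≈ 0.250000.
Cmin,ss = (D/Vd)·f/(1−f), so D = Cmin,ss·Vd·(1−f)/f.
D = 25 × 50 × (1−f)/f ≈ 25 × 50 × 3.00000 ≈ 3750.00 mg.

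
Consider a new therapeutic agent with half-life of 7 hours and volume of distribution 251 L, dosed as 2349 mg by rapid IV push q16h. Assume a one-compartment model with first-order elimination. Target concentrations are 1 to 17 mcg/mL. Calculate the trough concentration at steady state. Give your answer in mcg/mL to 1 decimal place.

k = ln2/t½ = ln2/7 ≈ 0.099021 h⁻¹; fraction remaining f = e^(−kτ) = e^(−0.099021×16) ≈ 0.2051.
At steady state, accumulation factor R = 1/(1 − e^(−kτ)) ≈ 1.2580.
Each bolus raises the concentration by D/Vd = 2349/251 ≈ 9.359 mcg/mL.
Cmax,ss = C₀/(1 − f) ≈ 9.359/0.7949 ≈ 11.774 mcg/mL.
One interval later, Cmin,ss = Cmax,ss·e^(−kτ) ≈ 11.774 × 0.2051 ≈ 2.415 mcg/mL.
Trough 2.4 mcg/mL vs MEC 1 mcg/mL: adequate.

2.4 mcg/mL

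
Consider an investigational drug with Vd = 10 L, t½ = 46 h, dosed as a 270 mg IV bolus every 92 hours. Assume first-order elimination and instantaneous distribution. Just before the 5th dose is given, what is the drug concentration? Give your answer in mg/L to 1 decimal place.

f = (1/2)^(τ/t½) = (1/2)^(92/46) ≈ 0.2500.
C₀ = D/Vd = 270/10 ≈ 27.000 mg/L.
Before the 5th dose, 4 doses have been given. Superposition: Cmin = C₀·(f + f² + … + f^4).
≈ 27.000 × (0.2500 + 0.0625 + 0.0156 + 0.0039) ≈ 27.000 × 0.3320 ≈ 8.964 mg/L.

9.0 mg/L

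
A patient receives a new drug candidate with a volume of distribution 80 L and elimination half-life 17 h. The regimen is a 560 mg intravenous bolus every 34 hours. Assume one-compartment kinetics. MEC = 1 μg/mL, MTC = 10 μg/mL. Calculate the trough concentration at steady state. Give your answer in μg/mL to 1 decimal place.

The dosing interval is 2 half-lives, so f = 2^(−2) = 0.25.
At steady state, R = 1/(1 − 0.25) = 4/3.
Single-dose peak C₀ = D/Vd = 560/80 = 7 μg/mL.
Steady-state peak Cmax,ss = C₀·R = 7 × 4/3 ≈ 9.333 μg/mL.
Steady-state trough Cmin,ss = Cmax,ss·f ≈ 9.333 × 0.25 ≈ 2.333 μg/mL.
Trough 2.3 μg/mL vs MEC 1 μg/mL: adequate.

2.3 μg/mL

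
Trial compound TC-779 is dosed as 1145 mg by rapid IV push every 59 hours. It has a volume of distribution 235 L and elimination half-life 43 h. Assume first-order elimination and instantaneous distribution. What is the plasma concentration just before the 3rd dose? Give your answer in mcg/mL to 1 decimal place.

2.6 mcg/mL

f = (1/2)^(τ/t½) = (1/2)^(59/43) ≈ 0.3863.
C₀ = D/Vd = 1145/235 ≈ 4.872 mcg/mL.
Before the 3rd dose, 2 doses have been given. Superposition: Cmin = C₀·(f + f²).
≈ 4.872 × (0.3863 + 0.1492) ≈ 4.872 × 0.5355 ≈ 2.609 mcg/mL.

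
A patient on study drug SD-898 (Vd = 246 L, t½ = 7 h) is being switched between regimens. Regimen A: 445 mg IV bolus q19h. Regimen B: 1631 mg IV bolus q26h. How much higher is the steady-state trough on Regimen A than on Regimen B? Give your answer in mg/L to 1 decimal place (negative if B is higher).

-0.2 mg/L

Regimen A: f = (1/2)^(19/7) ≈ 0.1524; Cmin,ss = (445/246)·f/(1−f) ≈ 0.325 mg/L.
Regimen B: f = (1/2)^(26/7) ≈ 0.0762; Cmin,ss = (1631/246)·f/(1−f) ≈ 0.547 mg/L.
Difference ≈ 0.325 − 0.547 ≈ -0.222 mg/L.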